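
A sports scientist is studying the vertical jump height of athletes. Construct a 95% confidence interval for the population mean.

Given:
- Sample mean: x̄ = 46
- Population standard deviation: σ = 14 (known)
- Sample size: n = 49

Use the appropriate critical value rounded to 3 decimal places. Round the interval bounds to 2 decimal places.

The population standard deviation σ is known, so use a z-interval (standard normal critical value).

For 95% confidence, z* = 1.96 (from standard normal table)

Standard error: SE = σ/√n = 14/√49 = 2.000000

Margin of error: E = z* × SE = 1.96 × 2.000000 = 3.9200

Z-interval: x̄ ± E = 46 ± 3.9200 = (42.0800, 49.9200)

Rounded to 2 decimal places:

(42.08, 49.92)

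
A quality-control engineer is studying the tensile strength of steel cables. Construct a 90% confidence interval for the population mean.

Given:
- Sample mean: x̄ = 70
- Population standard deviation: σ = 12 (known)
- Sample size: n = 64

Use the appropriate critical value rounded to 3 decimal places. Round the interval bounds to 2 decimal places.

The population standard deviation σ is known, so use a z-interval (standard normal critical value).

For 90% confidence, z* = 1.645 (from standard normal table)

Standard error: SE = σ/√n = 12/√64 = 1.500000

Margin of error: E = z* × SE = 1.645 × 1.500000 = 2.4675

Z-interval: x̄ ± E = 70 ± 2.4675 = (67.5325, 72.4675)

Rounded to 2 decimal places:

(67.53, 72.47)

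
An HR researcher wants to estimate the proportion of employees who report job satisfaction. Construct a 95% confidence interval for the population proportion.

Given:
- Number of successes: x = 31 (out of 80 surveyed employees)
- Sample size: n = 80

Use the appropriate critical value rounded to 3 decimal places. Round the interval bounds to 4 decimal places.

Sample proportion: p̂ = 31/80 = 0.387500

Check conditions for normal approximation:
  np̂ = 31 ≥ 10 ✓
  n(1-p̂) = 49 ≥ 10 ✓

The sample is large enough, so use a z-interval (normal approximation) for the proportion.

For 95% confidence, z* = 1.96 (from standard normal table)

Standard error: SE = √(p̂(1-p̂)/n) = √(0.387500×0.612500/80) = 0.05446831

Margin of error: E = z* × SE = 1.96 × 0.05446831 = 0.106758

Z-interval: p̂ ± E = 0.387500 ± 0.106758 = (0.280742, 0.494258)

Rounded to 4 decimal places:

(0.2807, 0.4943)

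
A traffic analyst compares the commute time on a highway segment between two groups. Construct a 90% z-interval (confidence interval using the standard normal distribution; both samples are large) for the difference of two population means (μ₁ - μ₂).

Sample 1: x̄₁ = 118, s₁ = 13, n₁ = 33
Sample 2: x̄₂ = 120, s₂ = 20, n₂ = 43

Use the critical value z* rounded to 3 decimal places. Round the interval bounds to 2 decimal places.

Both samples are large (n₁ = 33 ≥ 30, n₂ = 43 ≥ 30), so a z-interval for the difference of means applies.

Point estimate: x̄₁ - x̄₂ = 118 - 120 = -2

Standard error: SE = √(s₁²/n₁ + s₂²/n₂)
= √(13²/33 + 20²/43)
= √(5.121212 + 9.302326)
= 3.797833

For 90% confidence, z* = 1.645 (from standard normal table)
Margin of error: E = z* × SE = 1.645 × 3.797833 = 6.2474

Z-interval: (x̄₁ - x̄₂) ± E = -2 ± 6.2474 = (-8.2474, 4.2474)

Rounded to 2 decimal places:

(-8.25, 4.25)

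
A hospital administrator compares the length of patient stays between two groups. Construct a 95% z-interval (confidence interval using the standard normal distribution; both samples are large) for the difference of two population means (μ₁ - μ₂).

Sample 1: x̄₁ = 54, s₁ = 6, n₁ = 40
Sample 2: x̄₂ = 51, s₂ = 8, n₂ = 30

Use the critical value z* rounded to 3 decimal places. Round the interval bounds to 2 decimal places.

Both samples are large (n₁ = 40 ≥ 30, n₂ = 30 ≥ 30), so a z-interval for the difference of means applies.

Point estimate: x̄₁ - x̄₂ = 54 - 51 = 3

Standard error: SE = √(s₁²/n₁ + s₂²/n₂)
= √(6²/40 + 8²/30)
= √(0.900000 + 2.133333)
= 1.741647

For 95% confidence, z* = 1.96 (from standard normal table)
Margin of error: E = z* × SE = 1.96 × 1.741647 = 3.4136

Z-interval: (x̄₁ - x̄₂) ± E = 3 ± 3.4136 = (-0.4136, 6.4136)

Rounded to 2 decimal places:

(-0.41, 6.41)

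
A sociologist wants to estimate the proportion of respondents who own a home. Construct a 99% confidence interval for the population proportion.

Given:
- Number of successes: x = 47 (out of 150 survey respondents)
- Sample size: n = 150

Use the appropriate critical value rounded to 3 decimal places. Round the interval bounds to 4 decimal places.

Sample proportion: p̂ = 47/150 = 0.313333

Check conditions for normal approximation:
  np̂ = 47 ≥ 10 ✓
  n(1-p̂) = 103 ≥ 10 ✓

The sample is large enough, so use a z-interval (normal approximation) for the proportion.

For 99% confidence, z* = 2.576 (from standard normal table)

Standard error: SE = √(p̂(1-p̂)/n) = √(0.313333×0.686667/150) = 0.03787308

Margin of error: E = z* × SE = 2.576 × 0.03787308 = 0.097561

Z-interval: p̂ ± E = 0.313333 ± 0.097561 = (0.215772, 0.410894)

Rounded to 4 decimal places:

(0.2158, 0.4109)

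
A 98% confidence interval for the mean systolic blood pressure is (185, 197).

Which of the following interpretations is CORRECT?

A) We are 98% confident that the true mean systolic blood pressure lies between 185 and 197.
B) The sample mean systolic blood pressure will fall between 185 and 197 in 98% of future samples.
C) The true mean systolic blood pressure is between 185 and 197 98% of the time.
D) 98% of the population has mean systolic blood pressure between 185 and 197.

A confidence interval represents our confidence in the procedure, not a probability statement about the parameter.

Key concept: If we repeated this sampling process many times and computed a 98% CI each time, about 98% of those intervals would contain the true population parameter.

For this specific interval (185, 197):
- Midpoint (point estimate): 191
- Margin of error: 6

The correct interpretation is the one stating confidence that the true parameter lies in the interval — option A.

A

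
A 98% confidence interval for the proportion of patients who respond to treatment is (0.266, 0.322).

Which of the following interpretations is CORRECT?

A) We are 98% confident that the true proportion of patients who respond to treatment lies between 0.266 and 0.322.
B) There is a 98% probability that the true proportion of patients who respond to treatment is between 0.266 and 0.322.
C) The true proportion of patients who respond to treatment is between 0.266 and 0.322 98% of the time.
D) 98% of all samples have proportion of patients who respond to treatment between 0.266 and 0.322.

A confidence interval represents our confidence in the procedure, not a probability statement about the parameter.

Key concept: If we repeated this sampling process many times and computed a 98% CI each time, about 98% of those intervals would contain the true population parameter.

For this specific interval (0.266, 0.322):
- Midpoint (point estimate): 0.294
- Margin of error: 0.028

The correct interpretation is the one stating confidence that the true parameter lies in the interval — option A.

A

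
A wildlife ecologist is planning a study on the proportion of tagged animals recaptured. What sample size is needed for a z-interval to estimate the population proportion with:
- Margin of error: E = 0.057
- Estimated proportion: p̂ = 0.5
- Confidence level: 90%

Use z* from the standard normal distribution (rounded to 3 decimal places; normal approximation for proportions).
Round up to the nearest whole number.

Using z* for proportion z-interval (normal approximation).

For 90% confidence, z* = 1.645 (from standard normal table)

Sample size formula for proportion z-interval: n = z*²p̂(1-p̂)/E²

n = 1.645² × 0.5 × 0.5 / 0.057²
  = 2.706025 × 0.25 / 0.003249
  = 208.2198

Round up to the nearest whole number: n = 209

209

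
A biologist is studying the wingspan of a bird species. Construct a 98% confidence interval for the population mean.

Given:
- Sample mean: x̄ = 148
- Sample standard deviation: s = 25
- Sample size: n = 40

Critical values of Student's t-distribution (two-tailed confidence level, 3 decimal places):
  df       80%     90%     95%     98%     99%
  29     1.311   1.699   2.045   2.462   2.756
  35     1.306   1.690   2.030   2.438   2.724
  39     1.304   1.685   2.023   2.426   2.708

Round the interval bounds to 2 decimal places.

The population standard deviation σ is unknown (only the sample standard deviation s is given), so use a t-interval with df = n - 1 = 40 - 1 = 39.

For 98% confidence with df = 39, t* = 2.426 (from t-table)

Standard error: SE = s/√n = 25/√40 = 3.952847

Margin of error: E = t* × SE = 2.426 × 3.952847 = 9.5896

T-interval: x̄ ± E = 148 ± 9.5896 = (138.4104, 157.5896)

Rounded to 2 decimal places:

(138.41, 157.59)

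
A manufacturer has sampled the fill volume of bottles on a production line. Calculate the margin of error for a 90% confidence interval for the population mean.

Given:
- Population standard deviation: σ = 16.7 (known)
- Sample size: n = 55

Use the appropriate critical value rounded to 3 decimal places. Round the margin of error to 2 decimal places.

The population standard deviation σ is known, so use the z-interval margin of error formula.

For 90% confidence, z* = 1.645 (from standard normal table)

Margin of error formula for z-interval: E = z* × σ/√n

E = 1.645 × 16.7/√55
  = 1.645 × 2.251828
  = 3.7043

Rounded to 2 decimal places:

3.70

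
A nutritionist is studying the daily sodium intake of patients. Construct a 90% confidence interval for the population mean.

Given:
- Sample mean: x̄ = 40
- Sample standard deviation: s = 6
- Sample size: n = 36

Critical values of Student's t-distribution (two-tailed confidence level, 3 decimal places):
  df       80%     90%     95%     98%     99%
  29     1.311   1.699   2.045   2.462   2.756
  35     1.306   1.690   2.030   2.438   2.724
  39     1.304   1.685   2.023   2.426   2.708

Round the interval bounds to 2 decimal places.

The population standard deviation σ is unknown (only the sample standard deviation s is given), so use a t-interval with df = n - 1 = 36 - 1 = 35.

For 90% confidence with df = 35, t* = 1.690 (from t-table)

Standard error: SE = s/√n = 6/√36 = 1.000000

Margin of error: E = t* × SE = 1.690 × 1.000000 = 1.6900

T-interval: x̄ ± E = 40 ± 1.6900 = (38.3100, 41.6900)

Rounded to 2 decimal places:

(38.31, 41.69)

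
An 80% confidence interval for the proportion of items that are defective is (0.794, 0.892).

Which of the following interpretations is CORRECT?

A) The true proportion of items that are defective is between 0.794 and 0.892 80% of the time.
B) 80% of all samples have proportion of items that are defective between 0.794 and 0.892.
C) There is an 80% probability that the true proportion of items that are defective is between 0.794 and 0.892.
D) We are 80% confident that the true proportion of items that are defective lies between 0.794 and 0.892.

A confidence interval represents our confidence in the procedure, not a probability statement about the parameter.

Key concept: If we repeated this sampling process many times and computed an 80% CI each time, about 80% of those intervals would contain the true population parameter.

For this specific interval (0.794, 0.892):
- Midpoint (point estimate): 0.843
- Margin of error: 0.049

The correct interpretation is the one stating confidence that the true parameter lies in the interval — option D.

D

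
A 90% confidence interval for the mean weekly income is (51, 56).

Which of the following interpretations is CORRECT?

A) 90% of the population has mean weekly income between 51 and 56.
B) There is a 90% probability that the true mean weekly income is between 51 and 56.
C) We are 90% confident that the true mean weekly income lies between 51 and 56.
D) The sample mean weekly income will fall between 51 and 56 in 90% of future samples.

A confidence interval represents our confidence in the procedure, not a probability statement about the parameter.

Key concept: If we repeated this sampling process many times and computed a 90% CI each time, about 90% of those intervals would contain the true population parameter.

For this specific interval (51, 56):
- Midpoint (point estimate): 53.5
- Margin of error: 2.5

The correct interpretation is the one stating confidence that the true parameter lies in the interval — option C.

C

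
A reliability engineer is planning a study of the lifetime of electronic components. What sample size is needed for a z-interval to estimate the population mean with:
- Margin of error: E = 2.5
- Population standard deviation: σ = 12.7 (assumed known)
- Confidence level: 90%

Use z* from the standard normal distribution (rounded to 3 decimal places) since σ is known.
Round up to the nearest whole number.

Using z* since population σ is known (z-interval formula).

For 90% confidence, z* = 1.645 (from standard normal table)

Sample size formula for z-interval: n = (z*σ/E)²

n = (1.645 × 12.7 / 2.5)²
  = (8.356600)²
  = 69.8328

Round up to the nearest whole number: n = 70

70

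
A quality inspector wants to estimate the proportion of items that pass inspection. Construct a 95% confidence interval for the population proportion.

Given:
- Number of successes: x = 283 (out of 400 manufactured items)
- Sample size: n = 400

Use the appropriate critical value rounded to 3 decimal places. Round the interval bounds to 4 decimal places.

Sample proportion: p̂ = 283/400 = 0.707500

Check conditions for normal approximation:
  np̂ = 283 ≥ 10 ✓
  n(1-p̂) = 117 ≥ 10 ✓

The sample is large enough, so use a z-interval (normal approximation) for the proportion.

For 95% confidence, z* = 1.96 (from standard normal table)

Standard error: SE = √(p̂(1-p̂)/n) = √(0.707500×0.292500/400) = 0.02274554

Margin of error: E = z* × SE = 1.96 × 0.02274554 = 0.044581

Z-interval: p̂ ± E = 0.707500 ± 0.044581 = (0.662919, 0.752081)

Rounded to 4 decimal places:

(0.6629, 0.7521)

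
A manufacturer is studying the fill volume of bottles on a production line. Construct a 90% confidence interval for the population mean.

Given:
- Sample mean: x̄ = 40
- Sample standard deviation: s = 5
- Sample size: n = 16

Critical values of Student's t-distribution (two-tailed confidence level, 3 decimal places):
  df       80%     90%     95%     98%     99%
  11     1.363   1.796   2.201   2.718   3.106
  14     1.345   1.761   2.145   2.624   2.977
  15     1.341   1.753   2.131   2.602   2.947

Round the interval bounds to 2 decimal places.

The population standard deviation σ is unknown (only the sample standard deviation s is given), so use a t-interval with df = n - 1 = 16 - 1 = 15.

For 90% confidence with df = 15, t* = 1.753 (from t-table)

Standard error: SE = s/√n = 5/√16 = 1.250000

Margin of error: E = t* × SE = 1.753 × 1.250000 = 2.1912

T-interval: x̄ ± E = 40 ± 2.1912 = (37.8088, 42.1912)

Rounded to 2 decimal places:

(37.81, 42.19)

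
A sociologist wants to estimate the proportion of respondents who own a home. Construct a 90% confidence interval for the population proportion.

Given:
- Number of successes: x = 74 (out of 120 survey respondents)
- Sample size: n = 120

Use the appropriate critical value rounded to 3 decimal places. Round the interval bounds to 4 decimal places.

Sample proportion: p̂ = 74/120 = 0.616667

Check conditions for normal approximation:
  np̂ = 74 ≥ 10 ✓
  n(1-p̂) = 46 ≥ 10 ✓

The sample is large enough, so use a z-interval (normal approximation) for the proportion.

For 90% confidence, z* = 1.645 (from standard normal table)

Standard error: SE = √(p̂(1-p̂)/n) = √(0.616667×0.383333/120) = 0.04438364

Margin of error: E = z* × SE = 1.645 × 0.04438364 = 0.073011

Z-interval: p̂ ± E = 0.616667 ± 0.073011 = (0.543656, 0.689678)

Rounded to 4 decimal places:

(0.5437, 0.6897)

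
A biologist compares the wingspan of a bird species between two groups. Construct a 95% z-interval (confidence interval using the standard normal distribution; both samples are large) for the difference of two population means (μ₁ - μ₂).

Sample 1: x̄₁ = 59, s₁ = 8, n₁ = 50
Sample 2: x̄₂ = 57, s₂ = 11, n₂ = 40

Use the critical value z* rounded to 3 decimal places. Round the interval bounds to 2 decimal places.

Both samples are large (n₁ = 50 ≥ 30, n₂ = 40 ≥ 30), so a z-interval for the difference of means applies.

Point estimate: x̄₁ - x̄₂ = 59 - 57 = 2

Standard error: SE = √(s₁²/n₁ + s₂²/n₂)
= √(8²/50 + 11²/40)
= √(1.280000 + 3.025000)
= 2.074849

For 95% confidence, z* = 1.96 (from standard normal table)
Margin of error: E = z* × SE = 1.96 × 2.074849 = 4.0667

Z-interval: (x̄₁ - x̄₂) ± E = 2 ± 4.0667 = (-2.0667, 6.0667)

Rounded to 2 decimal places:

(-2.07, 6.07)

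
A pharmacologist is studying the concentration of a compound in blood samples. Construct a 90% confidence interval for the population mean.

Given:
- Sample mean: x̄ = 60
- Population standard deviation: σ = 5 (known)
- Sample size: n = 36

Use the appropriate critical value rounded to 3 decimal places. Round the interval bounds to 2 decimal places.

The population standard deviation σ is known, so use a z-interval (standard normal critical value).

For 90% confidence, z* = 1.645 (from standard normal table)

Standard error: SE = σ/√n = 5/√36 = 0.833333

Margin of error: E = z* × SE = 1.645 × 0.833333 = 1.3708

Z-interval: x̄ ± E = 60 ± 1.3708 = (58.6292, 61.3708)

Rounded to 2 decimal places:

(58.63, 61.37)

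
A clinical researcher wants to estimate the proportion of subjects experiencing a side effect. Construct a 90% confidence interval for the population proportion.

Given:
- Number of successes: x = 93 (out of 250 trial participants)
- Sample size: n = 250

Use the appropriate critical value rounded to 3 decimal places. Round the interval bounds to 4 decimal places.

Sample proportion: p̂ = 93/250 = 0.372000

Check conditions for normal approximation:
  np̂ = 93 ≥ 10 ✓
  n(1-p̂) = 157 ≥ 10 ✓

The sample is large enough, so use a z-interval (normal approximation) for the proportion.

For 90% confidence, z* = 1.645 (from standard normal table)

Standard error: SE = √(p̂(1-p̂)/n) = √(0.372000×0.628000/250) = 0.03056900

Margin of error: E = z* × SE = 1.645 × 0.03056900 = 0.050286

Z-interval: p̂ ± E = 0.372000 ± 0.050286 = (0.321714, 0.422286)

Rounded to 4 decimal places:

(0.3217, 0.4223)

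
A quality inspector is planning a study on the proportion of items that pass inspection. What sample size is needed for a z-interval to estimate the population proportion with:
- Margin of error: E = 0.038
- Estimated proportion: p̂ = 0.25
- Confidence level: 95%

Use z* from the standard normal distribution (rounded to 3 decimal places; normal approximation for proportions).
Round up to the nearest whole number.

Using z* for proportion z-interval (normal approximation).

For 95% confidence, z* = 1.96 (from standard normal table)

Sample size formula for proportion z-interval: n = z*²p̂(1-p̂)/E²

n = 1.96² × 0.25 × 0.75 / 0.038²
  = 3.8416 × 0.1875 / 0.001444
  = 498.8227

Round up to the nearest whole number: n = 499

499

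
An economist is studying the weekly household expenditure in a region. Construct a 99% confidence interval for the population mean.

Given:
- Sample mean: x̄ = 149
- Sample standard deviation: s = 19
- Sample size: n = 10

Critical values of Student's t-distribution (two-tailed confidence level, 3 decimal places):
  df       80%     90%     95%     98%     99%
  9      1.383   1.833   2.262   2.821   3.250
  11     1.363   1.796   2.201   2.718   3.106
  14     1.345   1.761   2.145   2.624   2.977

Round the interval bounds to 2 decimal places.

The population standard deviation σ is unknown (only the sample standard deviation s is given), so use a t-interval with df = n - 1 = 10 - 1 = 9.

For 99% confidence with df = 9, t* = 3.250 (from t-table)

Standard error: SE = s/√n = 19/√10 = 6.008328

Margin of error: E = t* × SE = 3.250 × 6.008328 = 19.5271

T-interval: x̄ ± E = 149 ± 19.5271 = (129.4729, 168.5271)

Rounded to 2 decimal places:

(129.47, 168.53)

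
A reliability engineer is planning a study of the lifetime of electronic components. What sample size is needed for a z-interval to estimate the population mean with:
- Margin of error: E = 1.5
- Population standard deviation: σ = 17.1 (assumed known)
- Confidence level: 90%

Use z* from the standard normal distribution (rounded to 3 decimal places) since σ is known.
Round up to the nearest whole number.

Using z* since population σ is known (z-interval formula).

For 90% confidence, z* = 1.645 (from standard normal table)

Sample size formula for z-interval: n = (z*σ/E)²

n = (1.645 × 17.1 / 1.5)²
  = (18.753000)²
  = 351.6750

Round up to the nearest whole number: n = 352

352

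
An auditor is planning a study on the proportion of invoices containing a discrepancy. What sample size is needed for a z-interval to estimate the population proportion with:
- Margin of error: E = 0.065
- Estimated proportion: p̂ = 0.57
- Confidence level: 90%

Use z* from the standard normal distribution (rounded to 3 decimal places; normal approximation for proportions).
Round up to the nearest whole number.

Using z* for proportion z-interval (normal approximation).

For 90% confidence, z* = 1.645 (from standard normal table)

Sample size formula for proportion z-interval: n = z*²p̂(1-p̂)/E²

n = 1.645² × 0.57 × 0.43 / 0.065²
  = 2.706025 × 0.2451 / 0.004225
  = 156.9815

Round up to the nearest whole number: n = 157

157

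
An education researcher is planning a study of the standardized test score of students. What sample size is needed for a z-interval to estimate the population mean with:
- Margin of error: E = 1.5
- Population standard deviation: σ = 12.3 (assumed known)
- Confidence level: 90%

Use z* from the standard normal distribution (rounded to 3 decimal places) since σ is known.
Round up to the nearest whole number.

Using z* since population σ is known (z-interval formula).

For 90% confidence, z* = 1.645 (from standard normal table)

Sample size formula for z-interval: n = (z*σ/E)²

n = (1.645 × 12.3 / 1.5)²
  = (13.489000)²
  = 181.9531

Round up to the nearest whole number: n = 182

182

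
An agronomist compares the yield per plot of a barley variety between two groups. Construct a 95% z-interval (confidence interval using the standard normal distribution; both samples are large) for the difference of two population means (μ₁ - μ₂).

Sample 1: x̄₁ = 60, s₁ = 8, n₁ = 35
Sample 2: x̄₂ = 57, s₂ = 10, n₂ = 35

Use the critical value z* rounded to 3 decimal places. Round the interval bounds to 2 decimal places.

Both samples are large (n₁ = 35 ≥ 30, n₂ = 35 ≥ 30), so a z-interval for the difference of means applies.

Point estimate: x̄₁ - x̄₂ = 60 - 57 = 3

Standard error: SE = √(s₁²/n₁ + s₂²/n₂)
= √(8²/35 + 10²/35)
= √(1.828571 + 2.857143)
= 2.164651

For 95% confidence, z* = 1.96 (from standard normal table)
Margin of error: E = z* × SE = 1.96 × 2.164651 = 4.2427

Z-interval: (x̄₁ - x̄₂) ± E = 3 ± 4.2427 = (-1.2427, 7.2427)

Rounded to 2 decimal places:

(-1.24, 7.24)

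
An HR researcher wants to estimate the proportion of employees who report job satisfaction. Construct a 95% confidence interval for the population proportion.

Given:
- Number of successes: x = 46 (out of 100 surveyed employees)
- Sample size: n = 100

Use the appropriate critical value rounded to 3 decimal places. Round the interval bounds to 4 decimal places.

Sample proportion: p̂ = 46/100 = 0.460000

Check conditions for normal approximation:
  np̂ = 46 ≥ 10 ✓
  n(1-p̂) = 54 ≥ 10 ✓

The sample is large enough, so use a z-interval (normal approximation) for the proportion.

For 95% confidence, z* = 1.96 (from standard normal table)

Standard error: SE = √(p̂(1-p̂)/n) = √(0.460000×0.540000/100) = 0.04983974

Margin of error: E = z* × SE = 1.96 × 0.04983974 = 0.097686

Z-interval: p̂ ± E = 0.460000 ± 0.097686 = (0.362314, 0.557686)

Rounded to 4 decimal places:

(0.3623, 0.5577)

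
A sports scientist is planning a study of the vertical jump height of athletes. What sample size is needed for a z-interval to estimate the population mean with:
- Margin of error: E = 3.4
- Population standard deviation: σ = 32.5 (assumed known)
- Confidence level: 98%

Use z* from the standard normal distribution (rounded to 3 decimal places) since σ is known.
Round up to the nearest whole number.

Using z* since population σ is known (z-interval formula).

For 98% confidence, z* = 2.326 (from standard normal table)

Sample size formula for z-interval: n = (z*σ/E)²

n = (2.326 × 32.5 / 3.4)²
  = (22.233824)²
  = 494.3429

Round up to the nearest whole number: n = 495

495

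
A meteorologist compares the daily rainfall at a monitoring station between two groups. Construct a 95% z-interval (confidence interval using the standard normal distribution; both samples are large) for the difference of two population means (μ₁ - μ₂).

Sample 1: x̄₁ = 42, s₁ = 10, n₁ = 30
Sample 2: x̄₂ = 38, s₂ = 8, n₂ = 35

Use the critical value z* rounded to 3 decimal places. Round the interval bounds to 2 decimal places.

Both samples are large (n₁ = 30 ≥ 30, n₂ = 35 ≥ 30), so a z-interval for the difference of means applies.

Point estimate: x̄₁ - x̄₂ = 42 - 38 = 4

Standard error: SE = √(s₁²/n₁ + s₂²/n₂)
= √(10²/30 + 8²/35)
= √(3.333333 + 1.828571)
= 2.271983

For 95% confidence, z* = 1.96 (from standard normal table)
Margin of error: E = z* × SE = 1.96 × 2.271983 = 4.4531

Z-interval: (x̄₁ - x̄₂) ± E = 4 ± 4.4531 = (-0.4531, 8.4531)

Rounded to 2 decimal places:

(-0.45, 8.45)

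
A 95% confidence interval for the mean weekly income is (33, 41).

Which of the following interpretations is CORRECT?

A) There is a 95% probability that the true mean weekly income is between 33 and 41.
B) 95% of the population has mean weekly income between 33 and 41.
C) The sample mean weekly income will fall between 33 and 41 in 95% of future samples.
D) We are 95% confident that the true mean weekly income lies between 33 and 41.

A confidence interval represents our confidence in the procedure, not a probability statement about the parameter.

Key concept: If we repeated this sampling process many times and computed a 95% CI each time, about 95% of those intervals would contain the true population parameter.

For this specific interval (33, 41):
- Midpoint (point estimate): 37
- Margin of error: 4

The correct interpretation is the one stating confidence that the true parameter lies in the interval — option D.

D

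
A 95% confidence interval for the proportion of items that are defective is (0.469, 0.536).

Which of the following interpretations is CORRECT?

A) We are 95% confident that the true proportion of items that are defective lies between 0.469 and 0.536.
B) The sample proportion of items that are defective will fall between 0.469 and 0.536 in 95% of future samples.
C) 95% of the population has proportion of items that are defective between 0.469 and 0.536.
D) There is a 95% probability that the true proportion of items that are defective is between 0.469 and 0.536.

A confidence interval represents our confidence in the procedure, not a probability statement about the parameter.

Key concept: If we repeated this sampling process many times and computed a 95% CI each time, about 95% of those intervals would contain the true population parameter.

For this specific interval (0.469, 0.536):
- Midpoint (point estimate): 0.5025
- Margin of error: 0.0335

The correct interpretation is the one stating confidence that the true parameter lies in the interval — option A.

A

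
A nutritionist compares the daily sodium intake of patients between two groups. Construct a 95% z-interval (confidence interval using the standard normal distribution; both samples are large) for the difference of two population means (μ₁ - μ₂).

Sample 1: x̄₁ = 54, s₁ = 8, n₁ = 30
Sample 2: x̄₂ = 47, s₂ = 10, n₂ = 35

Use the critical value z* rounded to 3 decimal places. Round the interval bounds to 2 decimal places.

Both samples are large (n₁ = 30 ≥ 30, n₂ = 35 ≥ 30), so a z-interval for the difference of means applies.

Point estimate: x̄₁ - x̄₂ = 54 - 47 = 7

Standard error: SE = √(s₁²/n₁ + s₂²/n₂)
= √(8²/30 + 10²/35)
= √(2.133333 + 2.857143)
= 2.233937

For 95% confidence, z* = 1.96 (from standard normal table)
Margin of error: E = z* × SE = 1.96 × 2.233937 = 4.3785

Z-interval: (x̄₁ - x̄₂) ± E = 7 ± 4.3785 = (2.6215, 11.3785)

Rounded to 2 decimal places:

(2.62, 11.38)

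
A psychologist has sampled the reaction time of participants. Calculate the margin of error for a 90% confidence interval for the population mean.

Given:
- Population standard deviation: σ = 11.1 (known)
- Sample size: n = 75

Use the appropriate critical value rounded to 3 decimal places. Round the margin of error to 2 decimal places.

The population standard deviation σ is known, so use the z-interval margin of error formula.

For 90% confidence, z* = 1.645 (from standard normal table)

Margin of error formula for z-interval: E = z* × σ/√n

E = 1.645 × 11.1/√75
  = 1.645 × 1.281718
  = 2.1084

Rounded to 2 decimal places:

2.11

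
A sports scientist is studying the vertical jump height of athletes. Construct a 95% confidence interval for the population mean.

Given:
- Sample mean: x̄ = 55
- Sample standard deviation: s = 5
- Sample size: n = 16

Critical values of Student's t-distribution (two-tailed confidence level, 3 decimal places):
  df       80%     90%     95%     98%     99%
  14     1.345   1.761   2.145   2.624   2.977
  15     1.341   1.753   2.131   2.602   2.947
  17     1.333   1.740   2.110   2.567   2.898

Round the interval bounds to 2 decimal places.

The population standard deviation σ is unknown (only the sample standard deviation s is given), so use a t-interval with df = n - 1 = 16 - 1 = 15.

For 95% confidence with df = 15, t* = 2.131 (from t-table)

Standard error: SE = s/√n = 5/√16 = 1.250000

Margin of error: E = t* × SE = 2.131 × 1.250000 = 2.6637

T-interval: x̄ ± E = 55 ± 2.6637 = (52.3362, 57.6638)

Rounded to 2 decimal places:

(52.34, 57.66)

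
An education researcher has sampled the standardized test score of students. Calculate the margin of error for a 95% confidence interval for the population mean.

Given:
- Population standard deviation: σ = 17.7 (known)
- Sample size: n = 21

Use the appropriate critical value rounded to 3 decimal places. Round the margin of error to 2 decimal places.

The population standard deviation σ is known, so use the z-interval margin of error formula.

For 95% confidence, z* = 1.96 (from standard normal table)

Margin of error formula for z-interval: E = z* × σ/√n

E = 1.96 × 17.7/√21
  = 1.96 × 3.862457
  = 7.5704

Rounded to 2 decimal places:

7.57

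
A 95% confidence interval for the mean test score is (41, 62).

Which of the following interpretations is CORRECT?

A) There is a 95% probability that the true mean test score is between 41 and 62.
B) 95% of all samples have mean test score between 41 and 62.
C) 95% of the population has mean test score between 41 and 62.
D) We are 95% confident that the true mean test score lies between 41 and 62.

A confidence interval represents our confidence in the procedure, not a probability statement about the parameter.

Key concept: If we repeated this sampling process many times and computed a 95% CI each time, about 95% of those intervals would contain the true population parameter.

For this specific interval (41, 62):
- Midpoint (point estimate): 51.5
- Margin of error: 10.5

The correct interpretation is the one stating confidence that the true parameter lies in the interval — option D.

D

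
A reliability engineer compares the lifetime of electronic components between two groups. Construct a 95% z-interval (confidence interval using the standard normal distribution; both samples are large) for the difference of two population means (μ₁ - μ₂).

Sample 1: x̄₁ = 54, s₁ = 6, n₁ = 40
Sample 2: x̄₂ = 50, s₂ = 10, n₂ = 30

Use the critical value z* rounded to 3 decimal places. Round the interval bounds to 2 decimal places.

Both samples are large (n₁ = 40 ≥ 30, n₂ = 30 ≥ 30), so a z-interval for the difference of means applies.

Point estimate: x̄₁ - x̄₂ = 54 - 50 = 4

Standard error: SE = √(s₁²/n₁ + s₂²/n₂)
= √(6²/40 + 10²/30)
= √(0.900000 + 3.333333)
= 2.057507

For 95% confidence, z* = 1.96 (from standard normal table)
Margin of error: E = z* × SE = 1.96 × 2.057507 = 4.0327

Z-interval: (x̄₁ - x̄₂) ± E = 4 ± 4.0327 = (-0.0327, 8.0327)

Rounded to 2 decimal places:

(-0.03, 8.03)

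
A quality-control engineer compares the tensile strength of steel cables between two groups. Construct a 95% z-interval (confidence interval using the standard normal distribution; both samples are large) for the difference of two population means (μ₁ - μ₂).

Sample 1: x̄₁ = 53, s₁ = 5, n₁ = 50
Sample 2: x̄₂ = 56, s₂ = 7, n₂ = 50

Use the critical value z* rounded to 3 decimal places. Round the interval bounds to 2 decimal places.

Both samples are large (n₁ = 50 ≥ 30, n₂ = 50 ≥ 30), so a z-interval for the difference of means applies.

Point estimate: x̄₁ - x̄₂ = 53 - 56 = -3

Standard error: SE = √(s₁²/n₁ + s₂²/n₂)
= √(5²/50 + 7²/50)
= √(0.500000 + 0.980000)
= 1.216553

For 95% confidence, z* = 1.96 (from standard normal table)
Margin of error: E = z* × SE = 1.96 × 1.216553 = 2.3844

Z-interval: (x̄₁ - x̄₂) ± E = -3 ± 2.3844 = (-5.3844, -0.6156)

Rounded to 2 decimal places:

(-5.38, -0.62)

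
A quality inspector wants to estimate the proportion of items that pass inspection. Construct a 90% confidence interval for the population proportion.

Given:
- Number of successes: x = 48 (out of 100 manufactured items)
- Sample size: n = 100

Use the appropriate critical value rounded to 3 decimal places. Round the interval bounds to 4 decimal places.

Sample proportion: p̂ = 48/100 = 0.480000

Check conditions for normal approximation:
  np̂ = 48 ≥ 10 ✓
  n(1-p̂) = 52 ≥ 10 ✓

The sample is large enough, so use a z-interval (normal approximation) for the proportion.

For 90% confidence, z* = 1.645 (from standard normal table)

Standard error: SE = √(p̂(1-p̂)/n) = √(0.480000×0.520000/100) = 0.04995998

Margin of error: E = z* × SE = 1.645 × 0.04995998 = 0.082184

Z-interval: p̂ ± E = 0.480000 ± 0.082184 = (0.397816, 0.562184)

Rounded to 4 decimal places:

(0.3978, 0.5622)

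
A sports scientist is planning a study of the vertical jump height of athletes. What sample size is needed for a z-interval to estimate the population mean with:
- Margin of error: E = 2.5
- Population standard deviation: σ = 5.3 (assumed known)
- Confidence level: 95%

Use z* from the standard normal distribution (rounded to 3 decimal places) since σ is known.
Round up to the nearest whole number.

Using z* since population σ is known (z-interval formula).

For 95% confidence, z* = 1.96 (from standard normal table)

Sample size formula for z-interval: n = (z*σ/E)²

n = (1.96 × 5.3 / 2.5)²
  = (4.155200)²
  = 17.2657

Round up to the nearest whole number: n = 18

18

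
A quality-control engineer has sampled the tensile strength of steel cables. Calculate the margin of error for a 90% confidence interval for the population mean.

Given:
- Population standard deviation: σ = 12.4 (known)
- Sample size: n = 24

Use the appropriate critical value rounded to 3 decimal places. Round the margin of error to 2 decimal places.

The population standard deviation σ is known, so use the z-interval margin of error formula.

For 90% confidence, z* = 1.645 (from standard normal table)

Margin of error formula for z-interval: E = z* × σ/√n

E = 1.645 × 12.4/√24
  = 1.645 × 2.531139
  = 4.1637

Rounded to 2 decimal places:

4.16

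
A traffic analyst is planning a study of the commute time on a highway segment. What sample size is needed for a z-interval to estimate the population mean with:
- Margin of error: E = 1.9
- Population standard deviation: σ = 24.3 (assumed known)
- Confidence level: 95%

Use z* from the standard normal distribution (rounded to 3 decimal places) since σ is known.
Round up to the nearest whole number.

Using z* since population σ is known (z-interval formula).

For 95% confidence, z* = 1.96 (from standard normal table)

Sample size formula for z-interval: n = (z*σ/E)²

n = (1.96 × 24.3 / 1.9)²
  = (25.067368)²
  = 628.3730

Round up to the nearest whole number: n = 629

629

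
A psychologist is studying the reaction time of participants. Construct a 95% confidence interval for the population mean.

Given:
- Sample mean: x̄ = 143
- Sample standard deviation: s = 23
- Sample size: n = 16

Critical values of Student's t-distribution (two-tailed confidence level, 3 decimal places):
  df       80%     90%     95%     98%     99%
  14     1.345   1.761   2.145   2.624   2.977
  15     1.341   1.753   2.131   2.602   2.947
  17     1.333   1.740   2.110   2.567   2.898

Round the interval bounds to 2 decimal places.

The population standard deviation σ is unknown (only the sample standard deviation s is given), so use a t-interval with df = n - 1 = 16 - 1 = 15.

For 95% confidence with df = 15, t* = 2.131 (from t-table)

Standard error: SE = s/√n = 23/√16 = 5.750000

Margin of error: E = t* × SE = 2.131 × 5.750000 = 12.2532

T-interval: x̄ ± E = 143 ± 12.2532 = (130.7467, 155.2533)

Rounded to 2 decimal places:

(130.75, 155.25)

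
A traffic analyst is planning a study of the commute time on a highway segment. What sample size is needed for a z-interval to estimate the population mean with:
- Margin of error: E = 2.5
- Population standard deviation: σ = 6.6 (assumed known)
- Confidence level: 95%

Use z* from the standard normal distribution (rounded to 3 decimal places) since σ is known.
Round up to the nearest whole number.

Using z* since population σ is known (z-interval formula).

For 95% confidence, z* = 1.96 (from standard normal table)

Sample size formula for z-interval: n = (z*σ/E)²

n = (1.96 × 6.6 / 2.5)²
  = (5.174400)²
  = 26.7744

Round up to the nearest whole number: n = 27

27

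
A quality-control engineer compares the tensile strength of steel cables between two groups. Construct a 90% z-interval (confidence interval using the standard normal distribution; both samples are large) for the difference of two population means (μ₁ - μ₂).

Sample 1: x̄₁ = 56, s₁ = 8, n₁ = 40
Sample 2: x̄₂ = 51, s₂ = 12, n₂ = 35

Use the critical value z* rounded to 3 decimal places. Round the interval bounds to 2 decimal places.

Both samples are large (n₁ = 40 ≥ 30, n₂ = 35 ≥ 30), so a z-interval for the difference of means applies.

Point estimate: x̄₁ - x̄₂ = 56 - 51 = 5

Standard error: SE = √(s₁²/n₁ + s₂²/n₂)
= √(8²/40 + 12²/35)
= √(1.600000 + 4.114286)
= 2.390457

For 90% confidence, z* = 1.645 (from standard normal table)
Margin of error: E = z* × SE = 1.645 × 2.390457 = 3.9323

Z-interval: (x̄₁ - x̄₂) ± E = 5 ± 3.9323 = (1.0677, 8.9323)

Rounded to 2 decimal places:

(1.07, 8.93)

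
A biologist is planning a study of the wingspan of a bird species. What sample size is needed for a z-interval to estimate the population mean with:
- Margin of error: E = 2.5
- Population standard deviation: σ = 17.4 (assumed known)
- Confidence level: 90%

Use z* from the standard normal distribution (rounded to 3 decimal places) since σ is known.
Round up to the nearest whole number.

Using z* since population σ is known (z-interval formula).

For 90% confidence, z* = 1.645 (from standard normal table)

Sample size formula for z-interval: n = (z*σ/E)²

n = (1.645 × 17.4 / 2.5)²
  = (11.449200)²
  = 131.0842

Round up to the nearest whole number: n = 132

132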